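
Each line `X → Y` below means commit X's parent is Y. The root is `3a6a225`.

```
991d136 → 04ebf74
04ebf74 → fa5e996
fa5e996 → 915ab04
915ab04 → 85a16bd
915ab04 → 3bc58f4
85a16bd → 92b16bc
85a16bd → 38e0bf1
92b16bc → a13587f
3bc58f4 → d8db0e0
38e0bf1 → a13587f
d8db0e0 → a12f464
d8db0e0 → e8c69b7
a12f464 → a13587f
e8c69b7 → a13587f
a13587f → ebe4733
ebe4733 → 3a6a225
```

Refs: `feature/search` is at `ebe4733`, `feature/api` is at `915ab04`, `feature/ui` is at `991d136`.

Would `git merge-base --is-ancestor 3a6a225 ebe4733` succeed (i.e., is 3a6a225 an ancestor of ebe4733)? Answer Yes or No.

Ancestors of ebe4733 (commits reachable by following parents): {3a6a225, ebe4733}.
3a6a225 is in that set, so it is an ancestor of ebe4733.

Yes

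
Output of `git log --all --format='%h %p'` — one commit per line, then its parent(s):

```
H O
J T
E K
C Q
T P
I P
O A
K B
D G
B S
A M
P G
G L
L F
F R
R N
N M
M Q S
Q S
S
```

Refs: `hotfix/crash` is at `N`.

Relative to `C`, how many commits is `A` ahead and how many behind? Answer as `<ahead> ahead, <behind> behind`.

2 ahead, 1 behind

Reachable from A: {A, M, Q, S}.
Reachable from C: {C, Q, S}.
Only in A's history (ahead): {A, M} — 2.
Only in C's history (behind): {C} — 1.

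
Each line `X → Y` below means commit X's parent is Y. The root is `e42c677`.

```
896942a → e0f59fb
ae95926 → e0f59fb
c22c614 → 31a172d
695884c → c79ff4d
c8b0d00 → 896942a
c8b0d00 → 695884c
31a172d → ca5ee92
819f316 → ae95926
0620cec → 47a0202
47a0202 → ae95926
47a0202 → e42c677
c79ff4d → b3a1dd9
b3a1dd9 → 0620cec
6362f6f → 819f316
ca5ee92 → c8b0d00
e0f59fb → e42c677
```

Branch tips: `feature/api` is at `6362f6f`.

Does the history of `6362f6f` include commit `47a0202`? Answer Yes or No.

No

Ancestors of 6362f6f: {6362f6f, 819f316, ae95926, e0f59fb, e42c677}.
47a0202 is not in that set, so it is not an ancestor of 6362f6f.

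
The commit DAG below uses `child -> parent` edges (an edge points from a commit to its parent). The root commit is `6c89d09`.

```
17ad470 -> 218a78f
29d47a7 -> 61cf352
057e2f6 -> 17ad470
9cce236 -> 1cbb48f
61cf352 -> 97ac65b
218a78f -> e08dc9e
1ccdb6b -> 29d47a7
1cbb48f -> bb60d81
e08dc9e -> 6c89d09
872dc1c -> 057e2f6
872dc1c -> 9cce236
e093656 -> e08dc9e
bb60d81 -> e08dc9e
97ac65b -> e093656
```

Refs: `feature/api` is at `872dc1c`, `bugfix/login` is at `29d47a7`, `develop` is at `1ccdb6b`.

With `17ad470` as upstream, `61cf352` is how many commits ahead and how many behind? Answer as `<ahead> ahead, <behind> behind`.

Reachable from 61cf352: {61cf352, 6c89d09, 97ac65b, e08dc9e, e093656}.
Reachable from 17ad470: {17ad470, 218a78f, 6c89d09, e08dc9e}.
Only in 61cf352's history (ahead): {61cf352, 97ac65b, e093656} — 3.
Only in 17ad470's history (behind): {17ad470, 218a78f} — 2.

3 ahead, 2 behind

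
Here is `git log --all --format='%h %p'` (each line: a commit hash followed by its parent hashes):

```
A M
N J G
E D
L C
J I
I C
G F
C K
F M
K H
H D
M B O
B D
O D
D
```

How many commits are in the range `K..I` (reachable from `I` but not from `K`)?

2

Reachable from I: {C, D, H, I, K}.
Reachable from K: {D, H, K}.
In I's history but not K's: {C, I} — 2 commits.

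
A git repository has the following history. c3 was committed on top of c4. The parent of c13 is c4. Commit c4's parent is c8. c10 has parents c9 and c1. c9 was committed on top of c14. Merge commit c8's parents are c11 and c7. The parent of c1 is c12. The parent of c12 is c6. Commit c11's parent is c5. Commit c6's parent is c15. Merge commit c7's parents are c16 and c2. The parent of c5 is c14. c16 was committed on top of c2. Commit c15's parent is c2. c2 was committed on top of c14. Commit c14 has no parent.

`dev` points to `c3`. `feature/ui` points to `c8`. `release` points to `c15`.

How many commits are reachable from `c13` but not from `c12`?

Reachable from c13: {c11, c13, c14, c16, c2, c4, c5, c7, c8}.
Reachable from c12: {c12, c14, c15, c2, c6}.
In c13's history but not c12's: {c11, c13, c16, c4, c5, c7, c8} — 7 commits.

7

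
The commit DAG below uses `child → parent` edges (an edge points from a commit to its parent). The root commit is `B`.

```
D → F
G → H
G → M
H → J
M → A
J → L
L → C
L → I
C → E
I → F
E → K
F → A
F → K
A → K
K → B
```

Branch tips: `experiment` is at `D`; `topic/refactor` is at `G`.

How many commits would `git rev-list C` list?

4

Walking parent pointers from C: reachable set = {B, C, E, K}.
That is 4 commits.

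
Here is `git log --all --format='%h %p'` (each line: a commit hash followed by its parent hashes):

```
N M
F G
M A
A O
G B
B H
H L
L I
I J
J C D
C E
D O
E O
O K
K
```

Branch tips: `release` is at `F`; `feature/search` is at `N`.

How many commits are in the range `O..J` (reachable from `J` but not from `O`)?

Reachable from J: {C, D, E, J, K, O}.
Reachable from O: {K, O}.
In J's history but not O's: {C, D, E, J} — 4 commits.

4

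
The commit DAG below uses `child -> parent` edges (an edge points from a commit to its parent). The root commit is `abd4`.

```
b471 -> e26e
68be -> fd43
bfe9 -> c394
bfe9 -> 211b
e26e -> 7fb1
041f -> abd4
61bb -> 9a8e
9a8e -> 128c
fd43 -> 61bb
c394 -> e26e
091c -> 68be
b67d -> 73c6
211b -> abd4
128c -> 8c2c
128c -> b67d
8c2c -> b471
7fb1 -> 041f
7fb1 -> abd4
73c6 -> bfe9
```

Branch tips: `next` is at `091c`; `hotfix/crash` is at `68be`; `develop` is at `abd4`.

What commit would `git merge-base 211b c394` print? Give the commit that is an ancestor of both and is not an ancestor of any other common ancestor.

Ancestors of 211b: {211b, abd4}.
Ancestors of c394: {041f, 7fb1, abd4, c394, e26e}.
Common ancestors: {abd4}.
The only common ancestor is abd4, so it is the merge base.

abd4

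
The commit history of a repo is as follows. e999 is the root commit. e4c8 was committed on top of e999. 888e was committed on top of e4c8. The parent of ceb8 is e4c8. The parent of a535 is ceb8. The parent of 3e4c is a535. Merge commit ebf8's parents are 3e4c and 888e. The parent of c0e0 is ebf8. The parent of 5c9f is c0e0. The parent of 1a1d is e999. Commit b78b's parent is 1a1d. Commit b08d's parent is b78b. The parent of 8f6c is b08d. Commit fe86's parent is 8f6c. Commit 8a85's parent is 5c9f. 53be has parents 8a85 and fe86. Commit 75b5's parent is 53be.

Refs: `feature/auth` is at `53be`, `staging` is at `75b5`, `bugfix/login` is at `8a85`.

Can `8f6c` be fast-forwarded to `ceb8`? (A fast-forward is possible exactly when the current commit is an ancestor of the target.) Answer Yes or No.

A fast-forward from 8f6c to ceb8 is possible iff 8f6c is an ancestor of ceb8.
Ancestors of ceb8: {ceb8, e4c8, e999}.
8f6c is not among them, so fast-forward is not possible.

No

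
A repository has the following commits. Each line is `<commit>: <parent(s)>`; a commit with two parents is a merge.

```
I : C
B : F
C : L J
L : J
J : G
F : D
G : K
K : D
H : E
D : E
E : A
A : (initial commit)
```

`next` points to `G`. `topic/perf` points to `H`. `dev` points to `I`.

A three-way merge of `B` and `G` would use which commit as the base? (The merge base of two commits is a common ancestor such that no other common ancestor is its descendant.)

Ancestors of B: {A, B, D, E, F}.
Ancestors of G: {A, D, E, G, K}.
Common ancestors: {A, D, E}.
Among these, D is not an ancestor of any other common ancestor — it is the merge base.

D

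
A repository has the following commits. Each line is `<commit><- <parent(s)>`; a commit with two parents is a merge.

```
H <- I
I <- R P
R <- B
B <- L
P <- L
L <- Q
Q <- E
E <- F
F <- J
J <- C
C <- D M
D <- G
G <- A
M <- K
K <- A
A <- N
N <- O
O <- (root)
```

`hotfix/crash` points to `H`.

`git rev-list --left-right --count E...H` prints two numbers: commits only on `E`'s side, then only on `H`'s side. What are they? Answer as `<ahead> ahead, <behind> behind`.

0 ahead, 7 behind

Reachable from E: {A, C, D, E, F, G, J, K, M, N, O}.
Reachable from H: {A, B, C, D, E, F, G, H, I, J, K, L, M, N, O, P, Q, R}.
Only in E's history (ahead): {} — 0.
Only in H's history (behind): {B, H, I, L, P, Q, R} — 7.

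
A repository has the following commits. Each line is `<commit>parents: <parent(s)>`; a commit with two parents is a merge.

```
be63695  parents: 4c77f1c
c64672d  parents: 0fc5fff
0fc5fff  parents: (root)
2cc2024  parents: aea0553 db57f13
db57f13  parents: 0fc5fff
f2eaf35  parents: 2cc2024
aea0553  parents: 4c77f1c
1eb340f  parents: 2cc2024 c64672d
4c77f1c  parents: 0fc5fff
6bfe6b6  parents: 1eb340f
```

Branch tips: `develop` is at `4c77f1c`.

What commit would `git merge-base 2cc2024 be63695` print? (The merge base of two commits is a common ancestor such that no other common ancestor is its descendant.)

4c77f1c

Ancestors of 2cc2024: {0fc5fff, 2cc2024, 4c77f1c, aea0553, db57f13}.
Ancestors of be63695: {0fc5fff, 4c77f1c, be63695}.
Common ancestors: {0fc5fff, 4c77f1c}.
Among these, 4c77f1c is not an ancestor of any other common ancestor — it is the merge base.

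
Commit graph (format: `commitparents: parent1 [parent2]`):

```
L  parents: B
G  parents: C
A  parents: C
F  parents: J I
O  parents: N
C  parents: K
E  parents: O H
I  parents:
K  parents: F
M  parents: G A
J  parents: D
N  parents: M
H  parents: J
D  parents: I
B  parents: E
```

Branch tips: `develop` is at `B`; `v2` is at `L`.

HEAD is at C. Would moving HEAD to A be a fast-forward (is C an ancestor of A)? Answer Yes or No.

A fast-forward from C to A is possible iff C is an ancestor of A.
Ancestors of A: {A, C, D, F, I, J, K}.
C is among them, so fast-forward is possible.

Yes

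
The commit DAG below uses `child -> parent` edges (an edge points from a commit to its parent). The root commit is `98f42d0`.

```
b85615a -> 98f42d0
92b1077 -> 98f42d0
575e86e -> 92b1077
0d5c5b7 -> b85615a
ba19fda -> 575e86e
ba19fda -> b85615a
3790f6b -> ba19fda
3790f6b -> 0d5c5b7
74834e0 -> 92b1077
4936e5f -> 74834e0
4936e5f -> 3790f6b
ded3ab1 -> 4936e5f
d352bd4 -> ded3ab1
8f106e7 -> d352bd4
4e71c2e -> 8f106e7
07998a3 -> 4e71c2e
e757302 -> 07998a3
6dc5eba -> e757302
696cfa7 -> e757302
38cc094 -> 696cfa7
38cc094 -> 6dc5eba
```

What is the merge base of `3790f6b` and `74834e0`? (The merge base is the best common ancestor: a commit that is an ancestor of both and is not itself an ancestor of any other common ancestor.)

92b1077

Ancestors of 3790f6b: {0d5c5b7, 3790f6b, 575e86e, 92b1077, 98f42d0, b85615a, ba19fda}.
Ancestors of 74834e0: {74834e0, 92b1077, 98f42d0}.
Common ancestors: {92b1077, 98f42d0}.
Among these, 92b1077 is not an ancestor of any other common ancestor — it is the merge base.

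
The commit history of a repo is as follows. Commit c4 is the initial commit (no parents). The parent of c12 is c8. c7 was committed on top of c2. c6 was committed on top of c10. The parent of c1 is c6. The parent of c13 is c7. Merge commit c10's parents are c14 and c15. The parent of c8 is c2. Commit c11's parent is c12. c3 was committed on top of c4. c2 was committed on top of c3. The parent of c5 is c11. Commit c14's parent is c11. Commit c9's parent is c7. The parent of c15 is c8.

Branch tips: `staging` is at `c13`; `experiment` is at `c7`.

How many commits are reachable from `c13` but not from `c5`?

2

Reachable from c13: {c13, c2, c3, c4, c7}.
Reachable from c5: {c11, c12, c2, c3, c4, c5, c8}.
In c13's history but not c5's: {c13, c7} — 2 commits.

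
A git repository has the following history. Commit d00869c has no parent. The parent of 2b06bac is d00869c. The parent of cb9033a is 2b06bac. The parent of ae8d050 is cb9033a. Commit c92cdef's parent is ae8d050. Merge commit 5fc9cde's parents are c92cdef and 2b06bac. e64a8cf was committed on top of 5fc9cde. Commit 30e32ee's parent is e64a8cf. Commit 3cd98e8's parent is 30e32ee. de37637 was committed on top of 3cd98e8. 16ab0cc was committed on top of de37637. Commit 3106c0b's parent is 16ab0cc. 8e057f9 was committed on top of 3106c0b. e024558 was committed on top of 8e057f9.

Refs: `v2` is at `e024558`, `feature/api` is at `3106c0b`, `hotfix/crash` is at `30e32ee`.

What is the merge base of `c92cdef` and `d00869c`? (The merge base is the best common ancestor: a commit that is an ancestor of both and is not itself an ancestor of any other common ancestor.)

Ancestors of c92cdef: {2b06bac, ae8d050, c92cdef, cb9033a, d00869c}.
Ancestors of d00869c: {d00869c}.
Common ancestors: {d00869c}.
The only common ancestor is d00869c, so it is the merge base.

d00869c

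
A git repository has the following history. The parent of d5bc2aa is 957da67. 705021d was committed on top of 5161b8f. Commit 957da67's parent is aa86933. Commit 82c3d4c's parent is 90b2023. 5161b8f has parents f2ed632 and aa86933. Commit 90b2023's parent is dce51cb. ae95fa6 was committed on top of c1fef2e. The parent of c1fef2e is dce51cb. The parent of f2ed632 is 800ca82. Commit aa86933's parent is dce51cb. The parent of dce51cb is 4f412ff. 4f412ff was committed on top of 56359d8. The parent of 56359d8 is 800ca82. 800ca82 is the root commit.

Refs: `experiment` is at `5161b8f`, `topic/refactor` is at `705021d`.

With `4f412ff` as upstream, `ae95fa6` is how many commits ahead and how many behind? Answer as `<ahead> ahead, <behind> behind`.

Reachable from ae95fa6: {4f412ff, 56359d8, 800ca82, ae95fa6, c1fef2e, dce51cb}.
Reachable from 4f412ff: {4f412ff, 56359d8, 800ca82}.
Only in ae95fa6's history (ahead): {ae95fa6, c1fef2e, dce51cb} — 3.
Only in 4f412ff's history (behind): {} — 0.

3 ahead, 0 behind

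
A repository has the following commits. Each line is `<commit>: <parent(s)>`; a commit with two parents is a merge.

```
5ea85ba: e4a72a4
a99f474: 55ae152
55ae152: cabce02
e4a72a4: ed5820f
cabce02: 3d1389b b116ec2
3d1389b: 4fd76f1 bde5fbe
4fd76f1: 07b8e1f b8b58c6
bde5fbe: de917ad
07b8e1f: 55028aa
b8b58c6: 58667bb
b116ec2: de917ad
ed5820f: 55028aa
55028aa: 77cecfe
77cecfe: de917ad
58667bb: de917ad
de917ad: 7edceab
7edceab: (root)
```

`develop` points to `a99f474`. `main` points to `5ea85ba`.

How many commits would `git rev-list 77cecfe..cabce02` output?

9

Reachable from cabce02: {07b8e1f, 3d1389b, 4fd76f1, 55028aa, 58667bb, 77cecfe, 7edceab, b116ec2, b8b58c6, bde5fbe, cabce02, de917ad}.
Reachable from 77cecfe: {77cecfe, 7edceab, de917ad}.
In cabce02's history but not 77cecfe's: {07b8e1f, 3d1389b, 4fd76f1, 55028aa, 58667bb, b116ec2, b8b58c6, bde5fbe, cabce02} — 9 commits.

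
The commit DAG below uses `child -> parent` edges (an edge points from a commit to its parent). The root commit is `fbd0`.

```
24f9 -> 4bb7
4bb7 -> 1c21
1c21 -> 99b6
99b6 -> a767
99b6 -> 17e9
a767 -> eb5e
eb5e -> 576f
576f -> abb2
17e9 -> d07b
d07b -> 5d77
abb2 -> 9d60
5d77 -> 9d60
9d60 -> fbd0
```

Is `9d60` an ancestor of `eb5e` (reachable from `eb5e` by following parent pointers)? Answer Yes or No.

Yes

Ancestors of eb5e (commits reachable by following parents): {576f, 9d60, abb2, eb5e, fbd0}.
9d60 is in that set, so it is an ancestor of eb5e.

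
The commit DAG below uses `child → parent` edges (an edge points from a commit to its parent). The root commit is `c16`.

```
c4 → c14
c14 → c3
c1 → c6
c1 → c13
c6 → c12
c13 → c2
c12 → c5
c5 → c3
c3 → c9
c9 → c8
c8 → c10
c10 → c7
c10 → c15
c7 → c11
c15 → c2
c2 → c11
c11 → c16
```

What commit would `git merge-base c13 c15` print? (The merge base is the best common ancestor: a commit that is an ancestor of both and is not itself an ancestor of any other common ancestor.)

Ancestors of c13: {c11, c13, c16, c2}.
Ancestors of c15: {c11, c15, c16, c2}.
Common ancestors: {c11, c16, c2}.
Among these, c2 is not an ancestor of any other common ancestor — it is the merge base.

c2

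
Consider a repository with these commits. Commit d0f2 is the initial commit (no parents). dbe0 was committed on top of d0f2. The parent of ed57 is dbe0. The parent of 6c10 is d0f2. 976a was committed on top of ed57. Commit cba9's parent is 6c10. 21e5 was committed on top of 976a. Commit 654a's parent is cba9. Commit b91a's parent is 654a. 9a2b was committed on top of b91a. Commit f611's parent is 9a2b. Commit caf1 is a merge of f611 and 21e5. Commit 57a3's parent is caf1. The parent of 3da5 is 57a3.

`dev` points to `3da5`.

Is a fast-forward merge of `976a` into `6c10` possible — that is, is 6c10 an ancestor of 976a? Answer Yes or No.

A fast-forward from 6c10 to 976a is possible iff 6c10 is an ancestor of 976a.
Ancestors of 976a: {976a, d0f2, dbe0, ed57}.
6c10 is not among them, so fast-forward is not possible.

No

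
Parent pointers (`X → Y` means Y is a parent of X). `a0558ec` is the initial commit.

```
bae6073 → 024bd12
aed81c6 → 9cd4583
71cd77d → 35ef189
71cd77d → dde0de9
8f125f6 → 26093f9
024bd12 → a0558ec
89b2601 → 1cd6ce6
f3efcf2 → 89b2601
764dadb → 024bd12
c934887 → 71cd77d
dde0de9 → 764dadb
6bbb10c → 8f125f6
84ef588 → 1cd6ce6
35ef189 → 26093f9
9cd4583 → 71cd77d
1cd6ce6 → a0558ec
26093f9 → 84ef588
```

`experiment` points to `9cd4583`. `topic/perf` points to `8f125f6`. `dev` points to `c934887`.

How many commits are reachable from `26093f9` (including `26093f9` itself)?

4

Walking parent pointers from 26093f9: reachable set = {1cd6ce6, 26093f9, 84ef588, a0558ec}.
That is 4 commits.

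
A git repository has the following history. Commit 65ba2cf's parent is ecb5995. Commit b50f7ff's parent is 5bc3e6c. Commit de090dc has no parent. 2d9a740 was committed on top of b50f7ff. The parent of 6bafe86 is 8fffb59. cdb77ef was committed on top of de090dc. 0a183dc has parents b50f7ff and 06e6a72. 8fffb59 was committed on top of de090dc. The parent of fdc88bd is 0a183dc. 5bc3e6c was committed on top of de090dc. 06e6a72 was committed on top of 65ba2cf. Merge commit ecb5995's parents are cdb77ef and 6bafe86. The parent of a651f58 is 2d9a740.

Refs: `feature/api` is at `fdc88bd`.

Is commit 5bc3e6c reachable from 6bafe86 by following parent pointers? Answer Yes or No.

Ancestors of 6bafe86: {6bafe86, 8fffb59, de090dc}.
5bc3e6c is not in that set, so it is not an ancestor of 6bafe86.

No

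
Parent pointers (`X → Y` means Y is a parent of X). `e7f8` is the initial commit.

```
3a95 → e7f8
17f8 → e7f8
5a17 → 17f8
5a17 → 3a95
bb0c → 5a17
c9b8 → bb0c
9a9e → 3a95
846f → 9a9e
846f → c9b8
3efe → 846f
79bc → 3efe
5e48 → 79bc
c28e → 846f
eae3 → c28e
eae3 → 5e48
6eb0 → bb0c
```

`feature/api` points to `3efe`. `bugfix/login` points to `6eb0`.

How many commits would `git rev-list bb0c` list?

5

Walking parent pointers from bb0c: reachable set = {17f8, 3a95, 5a17, bb0c, e7f8}.
That is 5 commits.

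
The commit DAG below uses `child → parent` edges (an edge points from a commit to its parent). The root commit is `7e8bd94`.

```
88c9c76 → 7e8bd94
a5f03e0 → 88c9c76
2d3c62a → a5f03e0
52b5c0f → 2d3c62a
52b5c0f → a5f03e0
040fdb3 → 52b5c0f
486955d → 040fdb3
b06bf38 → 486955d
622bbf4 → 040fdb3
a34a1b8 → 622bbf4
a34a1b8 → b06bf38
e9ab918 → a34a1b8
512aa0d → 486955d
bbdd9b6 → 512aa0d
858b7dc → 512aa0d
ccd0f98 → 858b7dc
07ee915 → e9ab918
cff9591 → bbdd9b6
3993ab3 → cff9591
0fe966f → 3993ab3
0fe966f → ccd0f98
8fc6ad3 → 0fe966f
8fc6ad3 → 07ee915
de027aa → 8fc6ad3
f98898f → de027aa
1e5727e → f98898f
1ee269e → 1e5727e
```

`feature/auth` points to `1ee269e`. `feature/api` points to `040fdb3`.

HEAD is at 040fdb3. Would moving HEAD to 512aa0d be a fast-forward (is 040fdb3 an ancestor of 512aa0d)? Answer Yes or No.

A fast-forward from 040fdb3 to 512aa0d is possible iff 040fdb3 is an ancestor of 512aa0d.
Ancestors of 512aa0d: {040fdb3, 2d3c62a, 486955d, 512aa0d, 52b5c0f, 7e8bd94, 88c9c76, a5f03e0}.
040fdb3 is among them, so fast-forward is possible.

Yes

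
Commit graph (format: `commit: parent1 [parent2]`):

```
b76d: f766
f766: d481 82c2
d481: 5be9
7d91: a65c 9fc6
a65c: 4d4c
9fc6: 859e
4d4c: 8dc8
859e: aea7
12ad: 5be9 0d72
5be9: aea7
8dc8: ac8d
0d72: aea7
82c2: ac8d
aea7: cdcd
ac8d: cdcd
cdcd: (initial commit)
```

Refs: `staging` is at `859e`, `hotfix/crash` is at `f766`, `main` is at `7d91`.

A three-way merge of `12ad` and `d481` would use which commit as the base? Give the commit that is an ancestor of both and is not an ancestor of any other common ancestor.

5be9

Ancestors of 12ad: {0d72, 12ad, 5be9, aea7, cdcd}.
Ancestors of d481: {5be9, aea7, cdcd, d481}.
Common ancestors: {5be9, aea7, cdcd}.
Among these, 5be9 is not an ancestor of any other common ancestor — it is the merge base.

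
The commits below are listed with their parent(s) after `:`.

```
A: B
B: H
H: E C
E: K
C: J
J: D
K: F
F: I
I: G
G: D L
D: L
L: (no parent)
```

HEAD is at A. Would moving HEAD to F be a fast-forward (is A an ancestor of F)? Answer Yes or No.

A fast-forward from A to F is possible iff A is an ancestor of F.
Ancestors of F: {D, F, G, I, L}.
A is not among them, so fast-forward is not possible.

No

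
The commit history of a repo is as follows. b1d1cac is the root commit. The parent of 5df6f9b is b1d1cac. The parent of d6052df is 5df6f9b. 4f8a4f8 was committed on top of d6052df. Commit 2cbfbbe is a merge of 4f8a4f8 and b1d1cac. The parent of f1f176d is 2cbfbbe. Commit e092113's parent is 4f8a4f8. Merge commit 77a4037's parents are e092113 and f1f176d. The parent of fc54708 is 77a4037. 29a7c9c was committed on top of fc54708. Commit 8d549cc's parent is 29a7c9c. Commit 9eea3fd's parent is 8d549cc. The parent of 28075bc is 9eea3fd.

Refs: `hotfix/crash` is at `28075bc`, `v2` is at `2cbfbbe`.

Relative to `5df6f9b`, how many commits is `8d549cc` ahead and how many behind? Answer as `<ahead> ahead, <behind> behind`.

9 ahead, 0 behind

Reachable from 8d549cc: {29a7c9c, 2cbfbbe, 4f8a4f8, 5df6f9b, 77a4037, 8d549cc, b1d1cac, d6052df, e092113, f1f176d, fc54708}.
Reachable from 5df6f9b: {5df6f9b, b1d1cac}.
Only in 8d549cc's history (ahead): {29a7c9c, 2cbfbbe, 4f8a4f8, 77a4037, 8d549cc, d6052df, e092113, f1f176d, fc54708} — 9.
Only in 5df6f9b's history (behind): {} — 0.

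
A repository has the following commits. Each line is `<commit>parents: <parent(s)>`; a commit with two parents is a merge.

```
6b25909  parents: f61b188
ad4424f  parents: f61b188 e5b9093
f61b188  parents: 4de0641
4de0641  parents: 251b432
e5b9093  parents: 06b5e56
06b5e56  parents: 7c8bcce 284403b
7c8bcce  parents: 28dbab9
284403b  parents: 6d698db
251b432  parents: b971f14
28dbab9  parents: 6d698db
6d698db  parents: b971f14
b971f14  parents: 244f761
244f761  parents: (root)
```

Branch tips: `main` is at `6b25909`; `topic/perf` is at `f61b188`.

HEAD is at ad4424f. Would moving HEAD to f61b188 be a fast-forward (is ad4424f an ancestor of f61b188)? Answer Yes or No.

A fast-forward from ad4424f to f61b188 is possible iff ad4424f is an ancestor of f61b188.
Ancestors of f61b188: {244f761, 251b432, 4de0641, b971f14, f61b188}.
ad4424f is not among them, so fast-forward is not possible.

No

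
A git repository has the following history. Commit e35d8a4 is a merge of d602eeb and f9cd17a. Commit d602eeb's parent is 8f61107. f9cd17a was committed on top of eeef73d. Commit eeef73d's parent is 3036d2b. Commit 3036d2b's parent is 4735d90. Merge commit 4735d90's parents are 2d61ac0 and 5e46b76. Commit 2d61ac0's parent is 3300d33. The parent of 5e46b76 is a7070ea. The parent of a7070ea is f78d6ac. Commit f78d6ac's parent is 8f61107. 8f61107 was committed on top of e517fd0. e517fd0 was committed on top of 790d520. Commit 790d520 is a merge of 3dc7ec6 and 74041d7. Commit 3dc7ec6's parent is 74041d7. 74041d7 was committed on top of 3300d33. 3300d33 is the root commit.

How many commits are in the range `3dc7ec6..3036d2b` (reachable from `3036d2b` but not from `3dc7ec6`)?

9

Reachable from 3036d2b: {2d61ac0, 3036d2b, 3300d33, 3dc7ec6, 4735d90, 5e46b76, 74041d7, 790d520, 8f61107, a7070ea, e517fd0, f78d6ac}.
Reachable from 3dc7ec6: {3300d33, 3dc7ec6, 74041d7}.
In 3036d2b's history but not 3dc7ec6's: {2d61ac0, 3036d2b, 4735d90, 5e46b76, 790d520, 8f61107, a7070ea, e517fd0, f78d6ac} — 9 commits.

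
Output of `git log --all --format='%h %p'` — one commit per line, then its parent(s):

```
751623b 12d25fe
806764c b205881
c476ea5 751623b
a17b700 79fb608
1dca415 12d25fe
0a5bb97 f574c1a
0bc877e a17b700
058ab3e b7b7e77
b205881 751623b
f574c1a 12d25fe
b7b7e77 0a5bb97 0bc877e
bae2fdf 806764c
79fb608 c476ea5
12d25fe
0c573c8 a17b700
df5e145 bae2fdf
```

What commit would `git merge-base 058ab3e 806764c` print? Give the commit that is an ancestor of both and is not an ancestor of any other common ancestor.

751623b

Ancestors of 058ab3e: {058ab3e, 0a5bb97, 0bc877e, 12d25fe, 751623b, 79fb608, a17b700, b7b7e77, c476ea5, f574c1a}.
Ancestors of 806764c: {12d25fe, 751623b, 806764c, b205881}.
Common ancestors: {12d25fe, 751623b}.
Among these, 751623b is not an ancestor of any other common ancestor — it is the merge base.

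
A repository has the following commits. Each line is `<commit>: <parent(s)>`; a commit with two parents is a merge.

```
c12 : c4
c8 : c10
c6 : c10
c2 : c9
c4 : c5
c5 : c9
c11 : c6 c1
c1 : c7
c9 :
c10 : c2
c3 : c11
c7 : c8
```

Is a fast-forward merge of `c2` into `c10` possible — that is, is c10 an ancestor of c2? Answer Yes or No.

A fast-forward from c10 to c2 is possible iff c10 is an ancestor of c2.
Ancestors of c2: {c2, c9}.
c10 is not among them, so fast-forward is not possible.

No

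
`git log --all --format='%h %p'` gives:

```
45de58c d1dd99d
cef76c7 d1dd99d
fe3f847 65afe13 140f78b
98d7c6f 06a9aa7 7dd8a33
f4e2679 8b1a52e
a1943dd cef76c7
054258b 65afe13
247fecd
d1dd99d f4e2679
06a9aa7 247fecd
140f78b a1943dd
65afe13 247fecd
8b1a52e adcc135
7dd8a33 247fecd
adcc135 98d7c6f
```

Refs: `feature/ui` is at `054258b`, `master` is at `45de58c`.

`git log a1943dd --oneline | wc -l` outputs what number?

10

Walking parent pointers from a1943dd: reachable set = {06a9aa7, 247fecd, 7dd8a33, 8b1a52e, 98d7c6f, a1943dd, adcc135, cef76c7, d1dd99d, f4e2679}.
That is 10 commits.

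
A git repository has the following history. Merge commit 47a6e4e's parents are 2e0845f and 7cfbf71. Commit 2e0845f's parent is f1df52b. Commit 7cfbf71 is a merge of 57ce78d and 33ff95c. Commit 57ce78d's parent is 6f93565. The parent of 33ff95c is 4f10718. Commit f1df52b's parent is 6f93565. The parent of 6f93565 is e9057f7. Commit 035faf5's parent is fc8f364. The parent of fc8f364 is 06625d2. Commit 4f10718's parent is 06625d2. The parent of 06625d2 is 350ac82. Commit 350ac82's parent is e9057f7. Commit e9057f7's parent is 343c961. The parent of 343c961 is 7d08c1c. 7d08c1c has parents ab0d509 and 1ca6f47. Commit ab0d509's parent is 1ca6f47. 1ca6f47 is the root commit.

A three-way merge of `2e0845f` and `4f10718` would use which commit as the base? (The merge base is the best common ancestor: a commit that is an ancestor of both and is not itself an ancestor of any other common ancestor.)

Ancestors of 2e0845f: {1ca6f47, 2e0845f, 343c961, 6f93565, 7d08c1c, ab0d509, e9057f7, f1df52b}.
Ancestors of 4f10718: {06625d2, 1ca6f47, 343c961, 350ac82, 4f10718, 7d08c1c, ab0d509, e9057f7}.
Common ancestors: {1ca6f47, 343c961, 7d08c1c, ab0d509, e9057f7}.
Among these, e9057f7 is not an ancestor of any other common ancestor — it is the merge base.

e9057f7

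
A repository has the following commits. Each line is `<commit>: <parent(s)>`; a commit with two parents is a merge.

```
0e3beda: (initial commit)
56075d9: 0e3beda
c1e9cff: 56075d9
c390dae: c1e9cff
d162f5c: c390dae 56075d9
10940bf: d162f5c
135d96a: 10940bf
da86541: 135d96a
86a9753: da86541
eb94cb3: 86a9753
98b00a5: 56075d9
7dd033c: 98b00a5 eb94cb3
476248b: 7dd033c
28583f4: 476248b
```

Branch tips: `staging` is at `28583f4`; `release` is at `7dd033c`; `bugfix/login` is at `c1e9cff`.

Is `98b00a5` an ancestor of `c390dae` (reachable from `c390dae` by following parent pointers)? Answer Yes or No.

No

Ancestors of c390dae: {0e3beda, 56075d9, c1e9cff, c390dae}.
98b00a5 is not in that set, so it is not an ancestor of c390dae.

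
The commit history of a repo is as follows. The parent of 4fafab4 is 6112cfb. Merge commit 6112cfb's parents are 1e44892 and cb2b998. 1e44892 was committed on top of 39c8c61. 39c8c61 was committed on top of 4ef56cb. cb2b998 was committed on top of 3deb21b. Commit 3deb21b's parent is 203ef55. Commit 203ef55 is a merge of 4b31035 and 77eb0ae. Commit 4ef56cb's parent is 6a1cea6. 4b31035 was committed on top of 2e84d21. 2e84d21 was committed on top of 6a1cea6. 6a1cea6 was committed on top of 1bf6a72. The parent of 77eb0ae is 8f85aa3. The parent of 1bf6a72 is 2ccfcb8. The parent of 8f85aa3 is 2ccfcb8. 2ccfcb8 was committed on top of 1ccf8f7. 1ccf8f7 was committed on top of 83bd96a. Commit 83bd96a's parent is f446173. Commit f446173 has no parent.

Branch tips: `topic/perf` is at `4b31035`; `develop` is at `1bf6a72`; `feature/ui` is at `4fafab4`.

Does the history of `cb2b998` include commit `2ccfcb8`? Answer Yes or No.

Yes

Ancestors of cb2b998 (commits reachable by following parents): {1bf6a72, 1ccf8f7, 203ef55, 2ccfcb8, 2e84d21, 3deb21b, 4b31035, 6a1cea6, 77eb0ae, 83bd96a, 8f85aa3, cb2b998, f446173}.
2ccfcb8 is in that set, so it is an ancestor of cb2b998.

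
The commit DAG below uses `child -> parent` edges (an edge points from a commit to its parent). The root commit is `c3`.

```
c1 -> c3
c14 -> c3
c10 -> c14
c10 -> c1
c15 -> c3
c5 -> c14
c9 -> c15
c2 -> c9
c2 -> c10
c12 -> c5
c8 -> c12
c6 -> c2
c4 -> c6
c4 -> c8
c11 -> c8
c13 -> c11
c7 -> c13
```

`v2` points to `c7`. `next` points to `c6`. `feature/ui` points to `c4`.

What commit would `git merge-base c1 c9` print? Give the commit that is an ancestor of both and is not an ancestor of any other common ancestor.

Ancestors of c1: {c1, c3}.
Ancestors of c9: {c15, c3, c9}.
Common ancestors: {c3}.
The only common ancestor is c3, so it is the merge base.

c3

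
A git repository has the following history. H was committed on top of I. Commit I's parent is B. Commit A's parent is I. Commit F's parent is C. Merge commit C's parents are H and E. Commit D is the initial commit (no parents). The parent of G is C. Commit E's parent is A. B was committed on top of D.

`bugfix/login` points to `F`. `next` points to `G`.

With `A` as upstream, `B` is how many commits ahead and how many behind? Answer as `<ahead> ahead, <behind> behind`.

0 ahead, 2 behind

Reachable from B: {B, D}.
Reachable from A: {A, B, D, I}.
Only in B's history (ahead): {} — 0.
Only in A's history (behind): {A, I} — 2.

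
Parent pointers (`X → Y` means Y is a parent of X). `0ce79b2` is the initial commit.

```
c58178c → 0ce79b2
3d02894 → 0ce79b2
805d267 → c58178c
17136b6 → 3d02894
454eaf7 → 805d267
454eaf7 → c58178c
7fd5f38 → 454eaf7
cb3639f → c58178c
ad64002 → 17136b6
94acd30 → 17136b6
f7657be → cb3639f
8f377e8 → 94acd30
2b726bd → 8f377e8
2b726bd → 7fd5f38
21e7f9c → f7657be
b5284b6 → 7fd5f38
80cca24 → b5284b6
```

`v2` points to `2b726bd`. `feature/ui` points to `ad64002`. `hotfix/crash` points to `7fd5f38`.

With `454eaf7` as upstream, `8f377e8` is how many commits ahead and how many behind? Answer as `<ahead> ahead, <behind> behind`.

Reachable from 8f377e8: {0ce79b2, 17136b6, 3d02894, 8f377e8, 94acd30}.
Reachable from 454eaf7: {0ce79b2, 454eaf7, 805d267, c58178c}.
Only in 8f377e8's history (ahead): {17136b6, 3d02894, 8f377e8, 94acd30} — 4.
Only in 454eaf7's history (behind): {454eaf7, 805d267, c58178c} — 3.

4 ahead, 3 behind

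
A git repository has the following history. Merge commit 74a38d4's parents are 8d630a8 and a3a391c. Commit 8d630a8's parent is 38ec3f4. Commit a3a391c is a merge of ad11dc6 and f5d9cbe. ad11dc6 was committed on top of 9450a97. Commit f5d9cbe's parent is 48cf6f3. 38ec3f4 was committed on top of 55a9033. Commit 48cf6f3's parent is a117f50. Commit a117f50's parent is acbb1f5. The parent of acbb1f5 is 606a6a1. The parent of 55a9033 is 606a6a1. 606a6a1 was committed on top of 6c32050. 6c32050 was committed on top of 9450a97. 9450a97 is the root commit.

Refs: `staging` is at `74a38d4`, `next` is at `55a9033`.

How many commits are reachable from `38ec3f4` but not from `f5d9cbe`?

Reachable from 38ec3f4: {38ec3f4, 55a9033, 606a6a1, 6c32050, 9450a97}.
Reachable from f5d9cbe: {48cf6f3, 606a6a1, 6c32050, 9450a97, a117f50, acbb1f5, f5d9cbe}.
In 38ec3f4's history but not f5d9cbe's: {38ec3f4, 55a9033} — 2 commits.

2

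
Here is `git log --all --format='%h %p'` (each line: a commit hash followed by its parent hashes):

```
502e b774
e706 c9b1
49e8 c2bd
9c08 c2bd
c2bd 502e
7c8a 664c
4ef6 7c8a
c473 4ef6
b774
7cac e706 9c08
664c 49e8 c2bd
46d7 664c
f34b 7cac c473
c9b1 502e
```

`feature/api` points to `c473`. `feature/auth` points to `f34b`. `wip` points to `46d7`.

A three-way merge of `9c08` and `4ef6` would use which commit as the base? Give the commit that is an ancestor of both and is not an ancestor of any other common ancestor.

c2bd

Ancestors of 9c08: {502e, 9c08, b774, c2bd}.
Ancestors of 4ef6: {49e8, 4ef6, 502e, 664c, 7c8a, b774, c2bd}.
Common ancestors: {502e, b774, c2bd}.
Among these, c2bd is not an ancestor of any other common ancestor — it is the merge base.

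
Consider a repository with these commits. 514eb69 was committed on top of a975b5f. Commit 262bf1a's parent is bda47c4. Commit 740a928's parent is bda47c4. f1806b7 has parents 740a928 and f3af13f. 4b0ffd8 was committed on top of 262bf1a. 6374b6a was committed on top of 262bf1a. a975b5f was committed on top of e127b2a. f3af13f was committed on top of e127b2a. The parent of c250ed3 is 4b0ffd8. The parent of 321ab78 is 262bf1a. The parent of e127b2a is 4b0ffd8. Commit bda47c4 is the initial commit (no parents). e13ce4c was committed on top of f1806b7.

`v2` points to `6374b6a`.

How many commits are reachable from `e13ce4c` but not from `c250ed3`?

Reachable from e13ce4c: {262bf1a, 4b0ffd8, 740a928, bda47c4, e127b2a, e13ce4c, f1806b7, f3af13f}.
Reachable from c250ed3: {262bf1a, 4b0ffd8, bda47c4, c250ed3}.
In e13ce4c's history but not c250ed3's: {740a928, e127b2a, e13ce4c, f1806b7, f3af13f} — 5 commits.

5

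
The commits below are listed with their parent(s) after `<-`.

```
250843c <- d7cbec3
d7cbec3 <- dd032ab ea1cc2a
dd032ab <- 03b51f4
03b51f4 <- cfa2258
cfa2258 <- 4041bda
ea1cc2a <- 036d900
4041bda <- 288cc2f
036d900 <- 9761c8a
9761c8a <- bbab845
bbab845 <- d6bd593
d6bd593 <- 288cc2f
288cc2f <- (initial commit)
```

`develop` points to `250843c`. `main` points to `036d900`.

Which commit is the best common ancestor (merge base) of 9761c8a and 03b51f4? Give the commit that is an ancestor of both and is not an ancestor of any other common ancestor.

288cc2f

Ancestors of 9761c8a: {288cc2f, 9761c8a, bbab845, d6bd593}.
Ancestors of 03b51f4: {03b51f4, 288cc2f, 4041bda, cfa2258}.
Common ancestors: {288cc2f}.
The only common ancestor is 288cc2f, so it is the merge base.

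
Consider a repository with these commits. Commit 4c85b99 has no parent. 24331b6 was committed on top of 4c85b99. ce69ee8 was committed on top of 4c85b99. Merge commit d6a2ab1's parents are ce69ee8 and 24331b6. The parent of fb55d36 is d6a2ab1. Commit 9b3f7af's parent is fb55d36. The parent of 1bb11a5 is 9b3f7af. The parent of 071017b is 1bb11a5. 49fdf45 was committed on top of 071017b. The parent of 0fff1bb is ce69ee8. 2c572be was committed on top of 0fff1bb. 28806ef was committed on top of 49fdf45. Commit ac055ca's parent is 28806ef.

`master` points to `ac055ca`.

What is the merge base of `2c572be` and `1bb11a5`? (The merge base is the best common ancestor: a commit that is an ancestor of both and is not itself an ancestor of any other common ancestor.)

ce69ee8

Ancestors of 2c572be: {0fff1bb, 2c572be, 4c85b99, ce69ee8}.
Ancestors of 1bb11a5: {1bb11a5, 24331b6, 4c85b99, 9b3f7af, ce69ee8, d6a2ab1, fb55d36}.
Common ancestors: {4c85b99, ce69ee8}.
Among these, ce69ee8 is not an ancestor of any other common ancestor — it is the merge base.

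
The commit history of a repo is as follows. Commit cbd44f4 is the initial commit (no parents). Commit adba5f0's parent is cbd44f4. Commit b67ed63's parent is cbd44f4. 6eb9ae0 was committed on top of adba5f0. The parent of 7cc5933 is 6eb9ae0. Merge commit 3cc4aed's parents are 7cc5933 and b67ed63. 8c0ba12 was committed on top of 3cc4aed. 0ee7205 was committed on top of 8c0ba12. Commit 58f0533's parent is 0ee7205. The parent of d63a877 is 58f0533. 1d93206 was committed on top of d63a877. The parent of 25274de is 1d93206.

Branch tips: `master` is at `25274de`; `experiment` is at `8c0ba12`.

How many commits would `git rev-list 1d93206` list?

11

Walking parent pointers from 1d93206: reachable set = {0ee7205, 1d93206, 3cc4aed, 58f0533, 6eb9ae0, 7cc5933, 8c0ba12, adba5f0, b67ed63, cbd44f4, d63a877}.
That is 11 commits.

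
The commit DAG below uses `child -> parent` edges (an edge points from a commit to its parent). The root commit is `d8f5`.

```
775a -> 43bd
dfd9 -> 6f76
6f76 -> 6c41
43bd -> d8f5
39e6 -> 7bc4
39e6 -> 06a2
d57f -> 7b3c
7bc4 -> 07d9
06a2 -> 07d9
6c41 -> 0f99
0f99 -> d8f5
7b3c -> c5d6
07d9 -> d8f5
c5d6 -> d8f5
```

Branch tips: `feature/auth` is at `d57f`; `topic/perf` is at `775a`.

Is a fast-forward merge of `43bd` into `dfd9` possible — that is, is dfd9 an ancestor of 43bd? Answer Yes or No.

No

A fast-forward from dfd9 to 43bd is possible iff dfd9 is an ancestor of 43bd.
Ancestors of 43bd: {43bd, d8f5}.
dfd9 is not among them, so fast-forward is not possible.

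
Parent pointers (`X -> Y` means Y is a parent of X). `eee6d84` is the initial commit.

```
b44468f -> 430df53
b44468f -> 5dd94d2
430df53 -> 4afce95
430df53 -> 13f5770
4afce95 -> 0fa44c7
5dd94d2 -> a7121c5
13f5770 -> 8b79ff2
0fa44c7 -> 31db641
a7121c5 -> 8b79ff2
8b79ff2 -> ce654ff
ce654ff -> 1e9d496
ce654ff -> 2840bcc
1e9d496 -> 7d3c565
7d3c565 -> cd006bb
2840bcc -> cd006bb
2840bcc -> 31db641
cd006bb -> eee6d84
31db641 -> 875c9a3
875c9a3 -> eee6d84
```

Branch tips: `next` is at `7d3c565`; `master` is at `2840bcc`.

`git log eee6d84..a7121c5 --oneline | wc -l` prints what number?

Reachable from a7121c5: {1e9d496, 2840bcc, 31db641, 7d3c565, 875c9a3, 8b79ff2, a7121c5, cd006bb, ce654ff, eee6d84}.
Reachable from eee6d84: {eee6d84}.
In a7121c5's history but not eee6d84's: {1e9d496, 2840bcc, 31db641, 7d3c565, 875c9a3, 8b79ff2, a7121c5, cd006bb, ce654ff} — 9 commits.

9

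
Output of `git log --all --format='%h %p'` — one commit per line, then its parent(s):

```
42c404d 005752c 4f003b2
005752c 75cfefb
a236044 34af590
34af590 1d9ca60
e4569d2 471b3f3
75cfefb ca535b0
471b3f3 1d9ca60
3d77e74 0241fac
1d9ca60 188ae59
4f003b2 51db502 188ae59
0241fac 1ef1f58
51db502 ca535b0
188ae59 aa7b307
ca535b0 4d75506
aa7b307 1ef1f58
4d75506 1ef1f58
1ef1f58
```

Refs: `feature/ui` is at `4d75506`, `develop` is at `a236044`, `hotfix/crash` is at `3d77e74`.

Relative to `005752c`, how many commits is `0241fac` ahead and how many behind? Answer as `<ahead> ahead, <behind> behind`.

Reachable from 0241fac: {0241fac, 1ef1f58}.
Reachable from 005752c: {005752c, 1ef1f58, 4d75506, 75cfefb, ca535b0}.
Only in 0241fac's history (ahead): {0241fac} — 1.
Only in 005752c's history (behind): {005752c, 4d75506, 75cfefb, ca535b0} — 4.

1 ahead, 4 behind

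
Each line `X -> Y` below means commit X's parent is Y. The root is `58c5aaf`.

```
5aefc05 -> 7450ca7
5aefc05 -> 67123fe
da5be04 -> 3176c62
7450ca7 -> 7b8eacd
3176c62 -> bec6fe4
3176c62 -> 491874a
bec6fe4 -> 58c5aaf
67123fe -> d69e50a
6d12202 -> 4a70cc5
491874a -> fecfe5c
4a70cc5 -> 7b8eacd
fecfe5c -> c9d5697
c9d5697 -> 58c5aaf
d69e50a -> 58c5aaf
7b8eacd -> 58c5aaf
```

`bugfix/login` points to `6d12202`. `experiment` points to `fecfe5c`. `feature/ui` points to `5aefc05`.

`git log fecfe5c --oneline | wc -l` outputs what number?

3

Walking parent pointers from fecfe5c: reachable set = {58c5aaf, c9d5697, fecfe5c}.
That is 3 commits.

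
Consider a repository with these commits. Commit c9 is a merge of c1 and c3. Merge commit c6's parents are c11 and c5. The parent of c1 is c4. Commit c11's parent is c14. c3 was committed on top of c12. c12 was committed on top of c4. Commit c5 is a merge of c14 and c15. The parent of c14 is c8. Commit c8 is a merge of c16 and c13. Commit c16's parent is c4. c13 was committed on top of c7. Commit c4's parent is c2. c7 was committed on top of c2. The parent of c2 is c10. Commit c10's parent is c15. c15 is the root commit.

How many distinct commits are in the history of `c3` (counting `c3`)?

6

Walking parent pointers from c3: reachable set = {c10, c12, c15, c2, c3, c4}.
That is 6 commits.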